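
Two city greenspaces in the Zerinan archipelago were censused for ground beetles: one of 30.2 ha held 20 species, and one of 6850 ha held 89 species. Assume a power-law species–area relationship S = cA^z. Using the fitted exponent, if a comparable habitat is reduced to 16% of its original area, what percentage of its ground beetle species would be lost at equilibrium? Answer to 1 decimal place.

z = ln(89/20) / ln(6850/30.2) = 1.4929 / 5.4242 = 0.2752
S_new/S_old = (A_new/A_old)^z = 0.16^0.2752 = exp(0.2752 × -1.8326) = 0.6039
Fraction lost = 1 − 0.6039 = 0.3961

39.6%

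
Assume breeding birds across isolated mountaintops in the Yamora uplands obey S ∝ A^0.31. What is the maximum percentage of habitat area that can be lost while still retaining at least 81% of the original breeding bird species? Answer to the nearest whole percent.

49%

Need (A_new/A_old)^0.31 = 0.81, so A_new/A_old = 0.81^(1/0.31) = 0.81^3.226
ln(A_new/A_old) = ln 0.81 / 0.31 = -0.2107 / 0.31 = -0.6797
A_new/A_old = e^-0.6797 ≈ 0.5067
Fraction that can be lost = 1 − 0.5067 = 0.4933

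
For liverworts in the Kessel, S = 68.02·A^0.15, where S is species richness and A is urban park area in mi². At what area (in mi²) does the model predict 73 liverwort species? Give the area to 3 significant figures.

73 = 68.02 × A^0.15  ⇒  A^0.15 = 73/68.02 = 1.073
ln A = ln(1.073) / 0.15 = 0.0707 / 0.15 = 0.4711
A = e^0.4711 ≈ 1.602 mi²

1.60 mi²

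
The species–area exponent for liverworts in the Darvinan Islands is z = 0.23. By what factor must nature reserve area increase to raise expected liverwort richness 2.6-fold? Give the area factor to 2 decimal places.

63.71

(A₂/A₁)^0.23 = 2.6, so A₂/A₁ = 2.6^(1/0.23) = 2.6^4.348
ln(A₂/A₁) = ln 2.6 / 0.23 = 0.9555 / 0.23 = 4.1544
A₂/A₁ = e^4.1544 ≈ 63.71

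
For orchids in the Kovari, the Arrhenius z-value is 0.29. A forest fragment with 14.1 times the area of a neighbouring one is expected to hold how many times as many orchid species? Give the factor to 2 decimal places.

2.15

S₂/S₁ = (A₂/A₁)^z = 14.1^0.29
ln(S₂/S₁) = 0.29 × ln 14.1 = 0.29 × 2.6462 = 0.7674
S₂/S₁ = e^0.7674 ≈ 2.154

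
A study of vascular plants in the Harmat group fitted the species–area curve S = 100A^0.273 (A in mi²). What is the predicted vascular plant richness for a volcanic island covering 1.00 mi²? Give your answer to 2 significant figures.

S = 100 × 1^0.273
ln S = ln 100 + 0.273 × ln 1 = 4.6052 + 0.273 × 0.0000 = 4.6052
S = e^4.6052 ≈ 100

100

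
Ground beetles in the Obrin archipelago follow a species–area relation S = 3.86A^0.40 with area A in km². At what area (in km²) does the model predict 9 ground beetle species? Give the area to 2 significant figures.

9 = 3.86 × A^0.4  ⇒  A^0.4 = 9/3.86 = 2.332
ln A = ln(2.332) / 0.4 = 0.8466 / 0.4 = 2.1164
A = e^2.1164 ≈ 8.301 km²

8.3 km²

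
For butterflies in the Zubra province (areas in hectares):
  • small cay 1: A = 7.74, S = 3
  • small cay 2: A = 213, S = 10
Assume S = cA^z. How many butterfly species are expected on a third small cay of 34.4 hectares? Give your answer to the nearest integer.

5

z = ln(10/3) / ln(213/7.74) = 1.2040 / 3.3149 = 0.3632
c = 3 / 7.74^0.3632 = 3 / 2.103 = 1.427
S₃ = 1.427 × 34.4^0.3632 = 1.427 × 3.615 ≈ 5.157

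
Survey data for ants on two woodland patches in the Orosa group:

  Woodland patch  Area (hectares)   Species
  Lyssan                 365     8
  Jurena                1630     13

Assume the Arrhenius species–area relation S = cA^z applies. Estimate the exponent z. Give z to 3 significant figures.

0.324

Taking logs: ln S = ln c + z ln A, so z = (ln S₂ − ln S₁)/(ln A₂ − ln A₁).
z = ln(13/8) / ln(1630/365) = ln(1.625) / ln(4.466) = 0.4855 / 1.4964 = 0.3244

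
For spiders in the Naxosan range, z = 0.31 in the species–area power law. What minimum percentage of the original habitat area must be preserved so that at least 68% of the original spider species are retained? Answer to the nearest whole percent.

Need (A_new/A_old)^0.31 = 0.68, so A_new/A_old = 0.68^(1/0.31) = 0.68^3.226
ln(A_new/A_old) = ln 0.68 / 0.31 = -0.3857 / 0.31 = -1.2441
A_new/A_old = e^-1.2441 ≈ 0.2882

29%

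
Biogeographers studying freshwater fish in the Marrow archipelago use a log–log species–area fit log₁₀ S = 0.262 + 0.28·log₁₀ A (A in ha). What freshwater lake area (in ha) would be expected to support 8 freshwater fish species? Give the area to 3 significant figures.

195 ha

8 = 1.828 × A^0.28  ⇒  A^0.28 = 8/1.828 = 4.376
ln A = ln(4.376) / 0.28 = 1.4762 / 0.28 = 5.2720
A = e^5.2720 ≈ 194.8 ha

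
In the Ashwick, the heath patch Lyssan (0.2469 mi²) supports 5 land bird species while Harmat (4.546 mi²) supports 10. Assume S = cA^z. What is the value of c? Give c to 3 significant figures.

z = ln(S₂/S₁) / ln(A₂/A₁) = ln(10/5) / ln(4.546/0.2469) = 0.6931 / 2.9130 = 0.2379
c = S₁ / A₁^z = 5 / 0.2469^0.2379 = 5 / 0.7169 = 6.975

6.97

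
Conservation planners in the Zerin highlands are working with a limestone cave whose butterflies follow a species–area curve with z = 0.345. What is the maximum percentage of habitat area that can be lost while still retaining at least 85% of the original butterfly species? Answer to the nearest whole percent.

Need (A_new/A_old)^0.345 = 0.85, so A_new/A_old = 0.85^(1/0.345) = 0.85^2.899
ln(A_new/A_old) = ln 0.85 / 0.345 = -0.1625 / 0.345 = -0.4711
A_new/A_old = e^-0.4711 ≈ 0.6243
Fraction that can be lost = 1 − 0.6243 = 0.3757

38%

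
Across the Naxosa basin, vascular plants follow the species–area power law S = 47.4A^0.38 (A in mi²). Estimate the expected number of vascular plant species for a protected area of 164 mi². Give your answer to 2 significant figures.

330

S = 47.4 × 164^0.38
ln S = ln 47.4 + 0.38 × ln 164 = 3.8586 + 0.38 × 5.0999 = 5.7966
S = e^5.7966 ≈ 329.2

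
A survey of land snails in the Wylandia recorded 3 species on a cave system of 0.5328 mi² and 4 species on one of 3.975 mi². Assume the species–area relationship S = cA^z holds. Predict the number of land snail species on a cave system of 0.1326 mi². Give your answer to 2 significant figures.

2.5

z = ln(4/3) / ln(3.975/0.5328) = 0.2877 / 2.0096 = 0.1432
c = 3 / 0.5328^0.1432 = 3 / 0.9138 = 3.283
S₃ = 3.283 × 0.1326^0.1432 = 3.283 × 0.7488 ≈ 2.458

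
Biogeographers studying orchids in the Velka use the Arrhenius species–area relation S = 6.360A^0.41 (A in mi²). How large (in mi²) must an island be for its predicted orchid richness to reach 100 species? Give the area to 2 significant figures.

100 = 6.36 × A^0.41  ⇒  A^0.41 = 100/6.36 = 15.72
ln A = ln(15.72) / 0.41 = 2.7551 / 0.41 = 6.7199
A = e^6.7199 ≈ 828.7 mi²

830 mi²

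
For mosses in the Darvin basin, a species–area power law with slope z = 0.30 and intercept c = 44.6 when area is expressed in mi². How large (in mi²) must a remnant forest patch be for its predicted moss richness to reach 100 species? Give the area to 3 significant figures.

100 = 44.6 × A^0.3  ⇒  A^0.3 = 100/44.6 = 2.242
ln A = ln(2.242) / 0.3 = 0.8074 / 0.3 = 2.6915
A = e^2.6915 ≈ 14.75 mi²

14.8 mi²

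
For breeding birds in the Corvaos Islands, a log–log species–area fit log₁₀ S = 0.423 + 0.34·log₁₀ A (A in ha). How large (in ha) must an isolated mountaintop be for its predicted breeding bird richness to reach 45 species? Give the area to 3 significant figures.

45 = 2.649 × A^0.34  ⇒  A^0.34 = 45/2.649 = 16.99
ln A = ln(16.99) / 0.34 = 2.8327 / 0.34 = 8.3314
A = e^8.3314 ≈ 4152 ha

4150 ha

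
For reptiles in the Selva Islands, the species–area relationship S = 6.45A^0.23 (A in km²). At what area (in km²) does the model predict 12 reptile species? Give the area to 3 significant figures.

12 = 6.45 × A^0.23  ⇒  A^0.23 = 12/6.45 = 1.86
ln A = ln(1.86) / 0.23 = 0.6208 / 0.23 = 2.6992
A = e^2.6992 ≈ 14.87 km²

14.9 km²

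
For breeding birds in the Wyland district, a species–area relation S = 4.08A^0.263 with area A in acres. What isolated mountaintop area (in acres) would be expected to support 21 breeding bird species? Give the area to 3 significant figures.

508 acres

21 = 4.08 × A^0.263  ⇒  A^0.263 = 21/4.08 = 5.147
ln A = ln(5.147) / 0.263 = 1.6384 / 0.263 = 6.2298
A = e^6.2298 ≈ 507.6 acres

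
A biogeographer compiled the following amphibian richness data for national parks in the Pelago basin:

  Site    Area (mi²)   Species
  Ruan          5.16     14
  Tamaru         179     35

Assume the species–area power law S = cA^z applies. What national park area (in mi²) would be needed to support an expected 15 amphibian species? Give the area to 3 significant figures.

z = ln(35/14) / ln(179/5.16) = 0.9163 / 3.5464 = 0.2584
c = 14 / 5.16^0.2584 = 14 / 1.528 = 9.162
A = (15/9.162)^(1/0.2584) ⇒ ln A = ln(1.637)/0.2584 = 1.9080
A = e^1.9080 ≈ 6.739 mi²

6.74 mi²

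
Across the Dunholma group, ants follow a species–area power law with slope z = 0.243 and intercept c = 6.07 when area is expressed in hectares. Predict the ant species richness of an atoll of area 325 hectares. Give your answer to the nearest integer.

25 species

S = 6.07 × 325^0.243 = 6.07 × 4.077 ≈ 24.75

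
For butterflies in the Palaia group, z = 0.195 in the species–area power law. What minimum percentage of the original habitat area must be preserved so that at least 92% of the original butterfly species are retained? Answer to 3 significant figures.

65.2%

Need (A_new/A_old)^0.195 = 0.92, so A_new/A_old = 0.92^(1/0.195) = 0.92^5.128
ln(A_new/A_old) = ln 0.92 / 0.195 = -0.0834 / 0.195 = -0.4276
A_new/A_old = e^-0.4276 ≈ 0.6521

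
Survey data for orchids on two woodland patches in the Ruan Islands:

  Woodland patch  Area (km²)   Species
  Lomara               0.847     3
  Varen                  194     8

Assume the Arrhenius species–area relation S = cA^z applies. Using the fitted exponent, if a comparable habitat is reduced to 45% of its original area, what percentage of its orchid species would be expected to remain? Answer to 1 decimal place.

86.6%

z = ln(8/3) / ln(194/0.847) = 0.9808 / 5.4339 = 0.1805
S_new/S_old = (A_new/A_old)^z = 0.45^0.1805 = exp(0.1805 × -0.7985) = 0.8658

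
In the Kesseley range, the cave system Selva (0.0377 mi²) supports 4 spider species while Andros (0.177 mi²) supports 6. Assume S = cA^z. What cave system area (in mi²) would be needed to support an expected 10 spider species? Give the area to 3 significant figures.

1.24 mi²

z = ln(6/4) / ln(0.177/0.0377) = 0.4055 / 1.5465 = 0.2622
c = 4 / 0.0377^0.2622 = 4 / 0.4234 = 9.448
A = (10/9.448)^(1/0.2622) ⇒ ln A = ln(1.058)/0.2622 = 0.2167
A = e^0.2167 ≈ 1.242 mi²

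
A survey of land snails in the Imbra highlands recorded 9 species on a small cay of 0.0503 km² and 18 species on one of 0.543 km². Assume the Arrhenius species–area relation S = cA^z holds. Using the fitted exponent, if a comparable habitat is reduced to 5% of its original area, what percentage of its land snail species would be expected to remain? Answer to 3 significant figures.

z = ln(18/9) / ln(0.543/0.0503) = 0.6931 / 2.3791 = 0.2913
S_new/S_old = (A_new/A_old)^z = 0.05^0.2913 = exp(0.2913 × -2.9957) = 0.4178

41.8%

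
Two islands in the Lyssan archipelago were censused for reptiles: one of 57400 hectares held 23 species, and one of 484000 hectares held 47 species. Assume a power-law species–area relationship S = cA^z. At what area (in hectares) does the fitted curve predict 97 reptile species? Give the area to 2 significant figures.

4200000 hectares

z = ln(47/23) / ln(484000/57400) = 0.7147 / 2.1320 = 0.3352
c = 23 / 57400^0.3352 = 23 / 39.37 = 0.5842
A = (97/0.5842)^(1/0.3352) ⇒ ln A = ln(166)/0.3352 = 15.2514
A = e^15.2514 ≈ 4203573 hectares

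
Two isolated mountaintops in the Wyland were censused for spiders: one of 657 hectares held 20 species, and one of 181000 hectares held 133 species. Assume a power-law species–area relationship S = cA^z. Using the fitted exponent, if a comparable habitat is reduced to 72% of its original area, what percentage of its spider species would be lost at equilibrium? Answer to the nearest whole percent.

z = ln(133/20) / ln(181000/657) = 1.8946 / 5.6186 = 0.3372
S_new/S_old = (A_new/A_old)^z = 0.72^0.3372 = exp(0.3372 × -0.3285) = 0.8951
Fraction lost = 1 − 0.8951 = 0.1049

10%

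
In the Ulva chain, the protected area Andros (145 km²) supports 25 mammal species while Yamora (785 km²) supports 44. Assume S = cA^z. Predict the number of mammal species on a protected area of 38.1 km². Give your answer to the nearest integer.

16

z = ln(44/25) / ln(785/145) = 0.5653 / 1.6889 = 0.3347
c = 25 / 145^0.3347 = 25 / 5.29 = 4.726
S₃ = 4.726 × 38.1^0.3347 = 4.726 × 3.382 ≈ 15.98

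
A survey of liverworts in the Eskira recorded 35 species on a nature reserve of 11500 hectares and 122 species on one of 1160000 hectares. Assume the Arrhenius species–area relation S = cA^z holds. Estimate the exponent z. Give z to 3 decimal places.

Taking logs: ln S = ln c + z ln A, so z = (ln S₂ − ln S₁)/(ln A₂ − ln A₁).
z = ln(122/35) / ln(1160000/11500) = ln(3.486) / ln(100.9) = 1.2487 / 4.6138 = 0.2706

0.271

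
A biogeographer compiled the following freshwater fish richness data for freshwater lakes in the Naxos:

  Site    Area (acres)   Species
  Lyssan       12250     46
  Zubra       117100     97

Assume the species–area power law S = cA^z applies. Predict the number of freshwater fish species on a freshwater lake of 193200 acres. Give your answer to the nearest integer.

z = ln(97/46) / ln(117100/12250) = 0.7461 / 2.2575 = 0.3305
c = 46 / 12250^0.3305 = 46 / 22.44 = 2.05
S₃ = 2.05 × 193200^0.3305 = 2.05 × 55.84 ≈ 114.5

114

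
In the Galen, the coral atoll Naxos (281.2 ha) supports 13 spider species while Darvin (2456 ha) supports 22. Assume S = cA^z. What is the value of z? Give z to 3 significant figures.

Taking logs: ln S = ln c + z ln A, so z = (ln S₂ − ln S₁)/(ln A₂ − ln A₁).
z = ln(22/13) / ln(2456/281.2) = ln(1.692) / ln(8.734) = 0.5261 / 2.1672 = 0.2427

0.243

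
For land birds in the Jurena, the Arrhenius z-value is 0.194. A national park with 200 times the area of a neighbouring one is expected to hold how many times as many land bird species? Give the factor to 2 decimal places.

2.80

S₂/S₁ = (A₂/A₁)^z = 200^0.194
ln(S₂/S₁) = 0.194 × ln 200 = 0.194 × 5.2983 = 1.0279
S₂/S₁ = e^1.0279 ≈ 2.795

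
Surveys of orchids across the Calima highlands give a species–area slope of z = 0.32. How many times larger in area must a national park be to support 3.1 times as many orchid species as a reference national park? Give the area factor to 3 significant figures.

34.3

(A₂/A₁)^0.32 = 3.1, so A₂/A₁ = 3.1^(1/0.32) = 3.1^3.125
ln(A₂/A₁) = ln 3.1 / 0.32 = 1.1314 / 0.32 = 3.5356
A₂/A₁ = e^3.5356 ≈ 34.32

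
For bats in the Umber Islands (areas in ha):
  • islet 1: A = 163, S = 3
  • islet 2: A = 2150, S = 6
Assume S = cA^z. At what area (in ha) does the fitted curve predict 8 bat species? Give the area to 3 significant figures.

6270 ha

z = ln(6/3) / ln(2150/163) = 0.6931 / 2.5795 = 0.2687
c = 3 / 163^0.2687 = 3 / 3.931 = 0.7633
A = (8/0.7633)^(1/0.2687) ⇒ ln A = ln(10.48)/0.2687 = 8.7438
A = e^8.7438 ≈ 6272 ha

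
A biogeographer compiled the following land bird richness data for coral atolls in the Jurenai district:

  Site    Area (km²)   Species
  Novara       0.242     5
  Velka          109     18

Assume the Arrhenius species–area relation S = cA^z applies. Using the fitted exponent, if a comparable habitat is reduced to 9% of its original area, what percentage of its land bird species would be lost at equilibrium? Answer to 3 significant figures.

39.6%

z = ln(18/5) / ln(109/0.242) = 1.2809 / 6.1102 = 0.2096
S_new/S_old = (A_new/A_old)^z = 0.09^0.2096 = exp(0.2096 × -2.4079) = 0.6036
Fraction lost = 1 − 0.6036 = 0.3964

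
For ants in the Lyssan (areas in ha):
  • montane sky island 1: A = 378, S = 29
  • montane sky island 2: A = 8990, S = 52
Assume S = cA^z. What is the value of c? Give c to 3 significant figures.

z = ln(S₂/S₁) / ln(A₂/A₁) = ln(52/29) / ln(8990/378) = 0.5839 / 3.1690 = 0.1843
c = S₁ / A₁^z = 29 / 378^0.1843 = 29 / 2.985 = 9.715

9.71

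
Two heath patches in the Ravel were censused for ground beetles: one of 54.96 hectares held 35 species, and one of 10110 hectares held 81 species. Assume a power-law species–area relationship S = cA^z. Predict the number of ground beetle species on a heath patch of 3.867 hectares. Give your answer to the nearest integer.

z = ln(81/35) / ln(10110/54.96) = 0.8391 / 5.2147 = 0.1609
c = 35 / 54.96^0.1609 = 35 / 1.905 = 18.37
S₃ = 18.37 × 3.867^0.1609 = 18.37 × 1.243 ≈ 22.83

23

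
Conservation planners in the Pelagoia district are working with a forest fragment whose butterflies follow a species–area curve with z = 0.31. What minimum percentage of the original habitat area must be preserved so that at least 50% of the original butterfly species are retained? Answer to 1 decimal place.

10.7%

Need (A_new/A_old)^0.31 = 0.5, so A_new/A_old = 0.5^(1/0.31) = 0.5^3.226
ln(A_new/A_old) = ln 0.5 / 0.31 = -0.6931 / 0.31 = -2.2360
A_new/A_old = e^-2.2360 ≈ 0.1069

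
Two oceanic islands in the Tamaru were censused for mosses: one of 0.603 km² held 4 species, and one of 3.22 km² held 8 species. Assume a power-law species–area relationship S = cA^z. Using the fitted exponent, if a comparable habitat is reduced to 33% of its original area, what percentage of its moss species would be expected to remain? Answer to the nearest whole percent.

63%

z = ln(8/4) / ln(3.22/0.603) = 0.6931 / 1.6752 = 0.4138
S_new/S_old = (A_new/A_old)^z = 0.33^0.4138 = exp(0.4138 × -1.1087) = 0.6321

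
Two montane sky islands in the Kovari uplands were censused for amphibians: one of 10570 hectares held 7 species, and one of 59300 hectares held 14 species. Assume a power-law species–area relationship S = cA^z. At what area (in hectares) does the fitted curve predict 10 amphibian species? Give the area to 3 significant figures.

25700 hectares

z = ln(14/7) / ln(59300/10570) = 0.6931 / 1.7246 = 0.4019
c = 7 / 10570^0.4019 = 7 / 41.43 = 0.1689
A = (10/0.1689)^(1/0.4019) ⇒ ln A = ln(59.19)/0.4019 = 10.1532
A = e^10.1532 ≈ 25673 hectares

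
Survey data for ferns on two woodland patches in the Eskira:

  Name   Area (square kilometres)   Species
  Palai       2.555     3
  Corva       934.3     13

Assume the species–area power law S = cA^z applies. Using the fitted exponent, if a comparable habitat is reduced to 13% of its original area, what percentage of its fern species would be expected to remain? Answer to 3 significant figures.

60.2%

z = ln(13/3) / ln(934.3/2.555) = 1.4663 / 5.9017 = 0.2485
S_new/S_old = (A_new/A_old)^z = 0.13^0.2485 = exp(0.2485 × -2.0402) = 0.6024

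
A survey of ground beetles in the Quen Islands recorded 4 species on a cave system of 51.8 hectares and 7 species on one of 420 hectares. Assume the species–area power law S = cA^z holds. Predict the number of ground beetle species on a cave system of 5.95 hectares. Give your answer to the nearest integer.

z = ln(7/4) / ln(420/51.8) = 0.5596 / 2.0929 = 0.2674
c = 4 / 51.8^0.2674 = 4 / 2.873 = 1.392
S₃ = 1.392 × 5.95^0.2674 = 1.392 × 1.611 ≈ 2.243

2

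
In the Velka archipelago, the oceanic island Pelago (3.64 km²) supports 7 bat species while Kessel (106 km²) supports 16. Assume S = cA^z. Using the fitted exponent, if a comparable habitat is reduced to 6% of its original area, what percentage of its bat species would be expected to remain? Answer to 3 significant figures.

z = ln(16/7) / ln(106/3.64) = 0.8267 / 3.3715 = 0.2452
S_new/S_old = (A_new/A_old)^z = 0.06^0.2452 = exp(0.2452 × -2.8134) = 0.5017

50.2%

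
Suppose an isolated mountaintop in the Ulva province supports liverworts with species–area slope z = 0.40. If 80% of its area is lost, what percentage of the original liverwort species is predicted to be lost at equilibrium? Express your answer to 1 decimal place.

S_new/S_old = (A_new/A_old)^z = 0.2^0.4
= exp(0.4 × ln 0.2) = exp(0.4 × -1.6094) = exp(-0.6438) ≈ 0.5253
Fraction lost = 1 − 0.5253 = 0.4747

47.5%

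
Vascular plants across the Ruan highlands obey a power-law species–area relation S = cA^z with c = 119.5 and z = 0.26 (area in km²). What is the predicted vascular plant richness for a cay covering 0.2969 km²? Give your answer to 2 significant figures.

87

S = 119.5 × 0.2969^0.26
ln S = ln 119.5 + 0.26 × ln 0.2969 = 4.7833 + 0.26 × -1.2144 = 4.4676
S = e^4.4676 ≈ 87.15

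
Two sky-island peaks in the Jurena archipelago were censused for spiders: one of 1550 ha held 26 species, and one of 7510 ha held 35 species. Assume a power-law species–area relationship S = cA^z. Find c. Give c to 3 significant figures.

6.52

z = ln(S₂/S₁) / ln(A₂/A₁) = ln(35/26) / ln(7510/1550) = 0.2973 / 1.5780 = 0.1884
c = S₁ / A₁^z = 26 / 1550^0.1884 = 26 / 3.99 = 6.516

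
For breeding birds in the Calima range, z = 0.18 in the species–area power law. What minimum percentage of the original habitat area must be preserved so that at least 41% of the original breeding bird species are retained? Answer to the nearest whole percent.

Need (A_new/A_old)^0.18 = 0.41, so A_new/A_old = 0.41^(1/0.18) = 0.41^5.556
ln(A_new/A_old) = ln 0.41 / 0.18 = -0.8916 / 0.18 = -4.9533
A_new/A_old = e^-4.9533 ≈ 0.00706

1%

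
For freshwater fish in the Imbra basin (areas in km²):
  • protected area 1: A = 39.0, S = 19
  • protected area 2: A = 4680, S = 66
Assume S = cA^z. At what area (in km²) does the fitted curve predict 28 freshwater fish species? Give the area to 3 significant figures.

173 km²

z = ln(66/19) / ln(4680/39) = 1.2452 / 4.7875 = 0.2601
c = 19 / 39^0.2601 = 19 / 2.593 = 7.327
A = (28/7.327)^(1/0.2601) ⇒ ln A = ln(3.822)/0.2601 = 5.1544
A = e^5.1544 ≈ 173.2 km²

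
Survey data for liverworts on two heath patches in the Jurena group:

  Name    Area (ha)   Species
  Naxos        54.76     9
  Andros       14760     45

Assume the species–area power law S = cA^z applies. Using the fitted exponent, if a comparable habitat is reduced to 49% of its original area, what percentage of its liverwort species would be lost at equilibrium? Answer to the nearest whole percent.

z = ln(45/9) / ln(14760/54.76) = 1.6094 / 5.5967 = 0.2876
S_new/S_old = (A_new/A_old)^z = 0.49^0.2876 = exp(0.2876 × -0.7133) = 0.8145
Fraction lost = 1 − 0.8145 = 0.1855

19%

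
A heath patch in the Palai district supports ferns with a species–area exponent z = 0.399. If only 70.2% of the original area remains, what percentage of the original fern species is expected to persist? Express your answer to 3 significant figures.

S_new/S_old = (A_new/A_old)^z = 0.702^0.399
= exp(0.399 × ln 0.702) = exp(0.399 × -0.3538) = exp(-0.1412) ≈ 0.8683

86.8%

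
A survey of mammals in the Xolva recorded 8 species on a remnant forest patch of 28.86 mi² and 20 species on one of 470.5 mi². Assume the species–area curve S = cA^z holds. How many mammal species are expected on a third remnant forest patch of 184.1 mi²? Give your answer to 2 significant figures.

z = ln(20/8) / ln(470.5/28.86) = 0.9163 / 2.7913 = 0.3283
c = 8 / 28.86^0.3283 = 8 / 3.016 = 2.653
S₃ = 2.653 × 184.1^0.3283 = 2.653 × 5.54 ≈ 14.7

15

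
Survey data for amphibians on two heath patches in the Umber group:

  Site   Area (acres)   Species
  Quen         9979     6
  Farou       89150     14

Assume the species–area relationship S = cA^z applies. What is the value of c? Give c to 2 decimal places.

z = ln(S₂/S₁) / ln(A₂/A₁) = ln(14/6) / ln(89150/9979) = 0.8473 / 2.1898 = 0.3869
c = S₁ / A₁^z = 6 / 9979^0.3869 = 6 / 35.26 = 0.1701

0.17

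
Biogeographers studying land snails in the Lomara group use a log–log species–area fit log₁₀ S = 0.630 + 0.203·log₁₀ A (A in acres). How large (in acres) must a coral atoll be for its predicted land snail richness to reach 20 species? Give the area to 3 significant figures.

2020 acres

20 = 4.266 × A^0.203  ⇒  A^0.203 = 20/4.266 = 4.688
ln A = ln(4.688) / 0.203 = 1.5451 / 0.203 = 7.6113
A = e^7.6113 ≈ 2021 acres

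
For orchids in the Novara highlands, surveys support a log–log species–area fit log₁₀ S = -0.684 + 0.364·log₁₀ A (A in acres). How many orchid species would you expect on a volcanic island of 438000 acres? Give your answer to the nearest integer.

23 species

S = 0.207 × 438000^0.364 = 0.207 × 113.1 ≈ 23.42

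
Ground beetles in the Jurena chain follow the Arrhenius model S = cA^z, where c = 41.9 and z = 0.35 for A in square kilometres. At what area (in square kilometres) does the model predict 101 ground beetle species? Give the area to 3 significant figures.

12.4 square kilometres

101 = 41.9 × A^0.35  ⇒  A^0.35 = 101/41.9 = 2.411
ln A = ln(2.411) / 0.35 = 0.8798 / 0.35 = 2.5138
A = e^2.5138 ≈ 12.35 square kilometres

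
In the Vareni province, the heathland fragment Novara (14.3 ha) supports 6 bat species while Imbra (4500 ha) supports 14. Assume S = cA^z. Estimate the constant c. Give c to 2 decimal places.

z = ln(S₂/S₁) / ln(A₂/A₁) = ln(14/6) / ln(4500/14.3) = 0.8473 / 5.7516 = 0.1473
c = S₁ / A₁^z = 6 / 14.3^0.1473 = 6 / 1.48 = 4.055

4.05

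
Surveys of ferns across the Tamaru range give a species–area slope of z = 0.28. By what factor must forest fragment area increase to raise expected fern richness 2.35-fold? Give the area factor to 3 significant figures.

(A₂/A₁)^0.28 = 2.35, so A₂/A₁ = 2.35^(1/0.28) = 2.35^3.571
ln(A₂/A₁) = ln 2.35 / 0.28 = 0.8544 / 0.28 = 3.0515
A₂/A₁ = e^3.0515 ≈ 21.15

21.1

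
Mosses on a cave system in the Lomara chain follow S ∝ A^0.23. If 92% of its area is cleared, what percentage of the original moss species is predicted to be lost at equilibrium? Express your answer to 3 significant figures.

S_new/S_old = (A_new/A_old)^z = 0.08^0.23
= exp(0.23 × ln 0.08) = exp(0.23 × -2.5257) = exp(-0.5809) ≈ 0.5594
Fraction lost = 1 − 0.5594 = 0.4406

44.1%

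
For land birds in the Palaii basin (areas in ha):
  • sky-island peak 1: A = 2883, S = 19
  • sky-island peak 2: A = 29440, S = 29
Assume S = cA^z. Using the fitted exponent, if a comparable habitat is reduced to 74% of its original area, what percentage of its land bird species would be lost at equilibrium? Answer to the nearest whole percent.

z = ln(29/19) / ln(29440/2883) = 0.4229 / 2.3235 = 0.1820
S_new/S_old = (A_new/A_old)^z = 0.74^0.1820 = exp(0.1820 × -0.3011) = 0.9467
Fraction lost = 1 − 0.9467 = 0.05332

5%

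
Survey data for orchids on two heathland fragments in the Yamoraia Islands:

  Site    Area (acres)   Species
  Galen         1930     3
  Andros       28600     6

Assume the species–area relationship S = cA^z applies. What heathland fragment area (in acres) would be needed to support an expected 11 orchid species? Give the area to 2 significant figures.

300000 acres

z = ln(6/3) / ln(28600/1930) = 0.6931 / 2.6959 = 0.2571
c = 3 / 1930^0.2571 = 3 / 6.995 = 0.4289
A = (11/0.4289)^(1/0.2571) ⇒ ln A = ln(25.65)/0.2571 = 12.6186
A = e^12.6186 ≈ 302136 acres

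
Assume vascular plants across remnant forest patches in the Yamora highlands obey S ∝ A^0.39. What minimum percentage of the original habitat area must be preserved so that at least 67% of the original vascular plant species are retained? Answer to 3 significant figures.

Need (A_new/A_old)^0.39 = 0.67, so A_new/A_old = 0.67^(1/0.39) = 0.67^2.564
ln(A_new/A_old) = ln 0.67 / 0.39 = -0.4005 / 0.39 = -1.0269
A_new/A_old = e^-1.0269 ≈ 0.3581

35.8%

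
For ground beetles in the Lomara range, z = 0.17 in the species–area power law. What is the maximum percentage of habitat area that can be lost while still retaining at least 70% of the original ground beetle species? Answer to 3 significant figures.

87.7%

Need (A_new/A_old)^0.17 = 0.7, so A_new/A_old = 0.7^(1/0.17) = 0.7^5.882
ln(A_new/A_old) = ln 0.7 / 0.17 = -0.3567 / 0.17 = -2.0981
A_new/A_old = e^-2.0981 ≈ 0.1227
Fraction that can be lost = 1 − 0.1227 = 0.8773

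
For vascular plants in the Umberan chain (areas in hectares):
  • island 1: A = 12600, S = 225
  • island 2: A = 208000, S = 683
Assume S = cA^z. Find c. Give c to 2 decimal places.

z = ln(S₂/S₁) / ln(A₂/A₁) = ln(683/225) / ln(208000/12600) = 1.1104 / 2.8038 = 0.3960
c = S₁ / A₁^z = 225 / 12600^0.3960 = 225 / 42.06 = 5.35

5.35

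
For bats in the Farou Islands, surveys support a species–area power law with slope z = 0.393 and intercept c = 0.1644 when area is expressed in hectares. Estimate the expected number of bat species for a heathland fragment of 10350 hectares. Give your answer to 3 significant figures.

S = 0.1644 × 10350^0.393 = 0.1644 × 37.83 ≈ 6.22

6.22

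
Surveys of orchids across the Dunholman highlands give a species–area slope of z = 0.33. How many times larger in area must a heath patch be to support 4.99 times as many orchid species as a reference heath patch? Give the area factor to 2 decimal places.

(A₂/A₁)^0.33 = 4.99, so A₂/A₁ = 4.99^(1/0.33) = 4.99^3.03
ln(A₂/A₁) = ln 4.99 / 0.33 = 1.6074 / 0.33 = 4.8710
A₂/A₁ = e^4.8710 ≈ 130.5

130.45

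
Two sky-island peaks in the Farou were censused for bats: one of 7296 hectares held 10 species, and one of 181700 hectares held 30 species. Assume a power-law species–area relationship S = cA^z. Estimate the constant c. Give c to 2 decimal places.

z = ln(S₂/S₁) / ln(A₂/A₁) = ln(30/10) / ln(181700/7296) = 1.0986 / 3.2150 = 0.3417
c = S₁ / A₁^z = 10 / 7296^0.3417 = 10 / 20.9 = 0.4786

0.48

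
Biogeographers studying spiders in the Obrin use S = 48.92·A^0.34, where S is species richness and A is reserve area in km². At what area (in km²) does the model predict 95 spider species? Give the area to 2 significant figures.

7.0 km²

95 = 48.92 × A^0.34  ⇒  A^0.34 = 95/48.92 = 1.942
ln A = ln(1.942) / 0.34 = 0.6637 / 0.34 = 1.9520
A = e^1.9520 ≈ 7.043 km²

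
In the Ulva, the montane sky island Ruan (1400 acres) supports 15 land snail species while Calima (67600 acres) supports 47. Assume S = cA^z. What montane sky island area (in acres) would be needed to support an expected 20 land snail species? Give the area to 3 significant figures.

z = ln(47/15) / ln(67600/1400) = 1.1421 / 3.8771 = 0.2946
c = 15 / 1400^0.2946 = 15 / 8.448 = 1.776
A = (20/1.776)^(1/0.2946) ⇒ ln A = ln(11.26)/0.2946 = 8.2208
A = e^8.2208 ≈ 3718 acres

3720 acres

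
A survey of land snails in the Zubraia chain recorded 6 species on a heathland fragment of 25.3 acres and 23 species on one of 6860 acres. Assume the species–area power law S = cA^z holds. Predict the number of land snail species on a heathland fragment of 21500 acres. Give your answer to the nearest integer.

z = ln(23/6) / ln(6860/25.3) = 1.3437 / 5.6027 = 0.2398
c = 6 / 25.3^0.2398 = 6 / 2.17 = 2.765
S₃ = 2.765 × 21500^0.2398 = 2.765 × 10.94 ≈ 30.25

30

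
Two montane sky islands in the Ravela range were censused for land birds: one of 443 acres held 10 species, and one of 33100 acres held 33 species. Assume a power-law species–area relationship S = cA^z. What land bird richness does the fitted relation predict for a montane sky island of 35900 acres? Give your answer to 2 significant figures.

34

z = ln(33/10) / ln(33100/443) = 1.1939 / 4.3137 = 0.2768
c = 10 / 443^0.2768 = 10 / 5.401 = 1.852
S₃ = 1.852 × 35900^0.2768 = 1.852 × 18.23 ≈ 33.75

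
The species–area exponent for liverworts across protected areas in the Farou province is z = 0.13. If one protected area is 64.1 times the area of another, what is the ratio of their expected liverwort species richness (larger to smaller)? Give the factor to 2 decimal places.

S₂/S₁ = (A₂/A₁)^z = 64.1^0.13
ln(S₂/S₁) = 0.13 × ln 64.1 = 0.13 × 4.1604 = 0.5409
S₂/S₁ = e^0.5409 ≈ 1.717

1.72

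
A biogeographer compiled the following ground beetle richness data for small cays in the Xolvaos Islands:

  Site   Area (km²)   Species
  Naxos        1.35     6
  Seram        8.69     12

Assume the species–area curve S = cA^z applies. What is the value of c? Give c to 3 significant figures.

z = ln(S₂/S₁) / ln(A₂/A₁) = ln(12/6) / ln(8.69/1.35) = 0.6931 / 1.8621 = 0.3722
c = S₁ / A₁^z = 6 / 1.35^0.3722 = 6 / 1.118 = 5.366

5.37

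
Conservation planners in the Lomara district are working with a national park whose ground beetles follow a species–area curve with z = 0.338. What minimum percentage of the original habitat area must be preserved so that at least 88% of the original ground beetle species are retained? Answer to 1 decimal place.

Need (A_new/A_old)^0.338 = 0.88, so A_new/A_old = 0.88^(1/0.338) = 0.88^2.959
ln(A_new/A_old) = ln 0.88 / 0.338 = -0.1278 / 0.338 = -0.3782
A_new/A_old = e^-0.3782 ≈ 0.6851

68.5%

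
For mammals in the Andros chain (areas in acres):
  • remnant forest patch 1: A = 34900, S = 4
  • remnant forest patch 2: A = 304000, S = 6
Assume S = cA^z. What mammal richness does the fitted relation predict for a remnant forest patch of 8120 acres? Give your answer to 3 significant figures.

z = ln(6/4) / ln(304000/34900) = 0.4055 / 2.1645 = 0.1873
c = 4 / 34900^0.1873 = 4 / 7.095 = 0.5638
S₃ = 0.5638 × 8120^0.1873 = 0.5638 × 5.399 ≈ 3.044

3.04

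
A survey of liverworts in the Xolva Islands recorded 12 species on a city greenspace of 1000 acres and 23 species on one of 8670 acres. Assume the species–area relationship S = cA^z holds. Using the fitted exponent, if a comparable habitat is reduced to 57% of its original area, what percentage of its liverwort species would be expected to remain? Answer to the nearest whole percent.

84%

z = ln(23/12) / ln(8670/1000) = 0.6506 / 2.1599 = 0.3012
S_new/S_old = (A_new/A_old)^z = 0.57^0.3012 = exp(0.3012 × -0.5621) = 0.8442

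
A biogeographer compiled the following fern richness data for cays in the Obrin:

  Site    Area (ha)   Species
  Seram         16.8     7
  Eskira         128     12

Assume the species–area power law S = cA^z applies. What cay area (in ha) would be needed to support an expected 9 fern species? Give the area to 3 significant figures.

43.3 ha

z = ln(12/7) / ln(128/16.8) = 0.5390 / 2.0307 = 0.2654
c = 7 / 16.8^0.2654 = 7 / 2.115 = 3.31
A = (9/3.31)^(1/0.2654) ⇒ ln A = ln(2.719)/0.2654 = 3.7682
A = e^3.7682 ≈ 43.3 ha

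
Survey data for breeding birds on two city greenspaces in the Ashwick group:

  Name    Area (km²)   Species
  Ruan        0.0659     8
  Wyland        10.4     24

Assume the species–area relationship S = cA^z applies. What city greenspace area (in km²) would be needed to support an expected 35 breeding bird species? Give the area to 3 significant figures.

z = ln(24/8) / ln(10.4/0.0659) = 1.0986 / 5.0614 = 0.2171
c = 8 / 0.0659^0.2171 = 8 / 0.5542 = 14.44
A = (35/14.44)^(1/0.2171) ⇒ ln A = ln(2.424)/0.2171 = 4.0800
A = e^4.0800 ≈ 59.15 km²

59.1 km²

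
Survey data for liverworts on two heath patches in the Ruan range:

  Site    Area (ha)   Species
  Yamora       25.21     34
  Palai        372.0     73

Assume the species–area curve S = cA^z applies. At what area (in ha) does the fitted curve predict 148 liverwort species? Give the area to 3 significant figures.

z = ln(73/34) / ln(372/25.21) = 0.7641 / 2.6917 = 0.2839
c = 34 / 25.21^0.2839 = 34 / 2.5 = 13.6
A = (148/13.6)^(1/0.2839) ⇒ ln A = ln(10.88)/0.2839 = 8.4085
A = e^8.4085 ≈ 4485 ha

4490 ha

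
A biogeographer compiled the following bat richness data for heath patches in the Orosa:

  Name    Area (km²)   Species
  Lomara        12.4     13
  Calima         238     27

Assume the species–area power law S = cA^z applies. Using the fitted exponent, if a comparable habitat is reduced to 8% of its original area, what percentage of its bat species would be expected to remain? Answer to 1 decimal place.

53.5%

z = ln(27/13) / ln(238/12.4) = 0.7309 / 2.9546 = 0.2474
S_new/S_old = (A_new/A_old)^z = 0.08^0.2474 = exp(0.2474 × -2.5257) = 0.5354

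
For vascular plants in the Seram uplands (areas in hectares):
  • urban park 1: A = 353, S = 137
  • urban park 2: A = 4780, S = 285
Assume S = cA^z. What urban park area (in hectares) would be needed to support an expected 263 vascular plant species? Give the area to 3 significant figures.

3590 hectares

z = ln(285/137) / ln(4780/353) = 0.7325 / 2.6057 = 0.2811
c = 137 / 353^0.2811 = 137 / 5.203 = 26.33
A = (263/26.33)^(1/0.2811) ⇒ ln A = ln(9.987)/0.2811 = 8.1864
A = e^8.1864 ≈ 3592 hectares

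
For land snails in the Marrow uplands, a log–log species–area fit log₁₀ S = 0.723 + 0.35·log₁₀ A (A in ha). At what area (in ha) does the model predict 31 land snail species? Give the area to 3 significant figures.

157 ha

31 = 5.284 × A^0.35  ⇒  A^0.35 = 31/5.284 = 5.866
ln A = ln(5.866) / 0.35 = 1.7692 / 0.35 = 5.0549
A = e^5.0549 ≈ 156.8 ha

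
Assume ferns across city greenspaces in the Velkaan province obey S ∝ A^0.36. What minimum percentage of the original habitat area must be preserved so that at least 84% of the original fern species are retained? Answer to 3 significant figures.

61.6%

Need (A_new/A_old)^0.36 = 0.84, so A_new/A_old = 0.84^(1/0.36) = 0.84^2.778
ln(A_new/A_old) = ln 0.84 / 0.36 = -0.1744 / 0.36 = -0.4843
A_new/A_old = e^-0.4843 ≈ 0.6161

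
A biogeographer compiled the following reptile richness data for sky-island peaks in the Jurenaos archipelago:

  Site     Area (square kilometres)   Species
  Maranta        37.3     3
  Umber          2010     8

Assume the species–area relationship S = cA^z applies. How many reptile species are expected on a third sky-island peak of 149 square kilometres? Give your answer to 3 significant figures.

z = ln(8/3) / ln(2010/37.3) = 0.9808 / 3.9869 = 0.2460
c = 3 / 37.3^0.2460 = 3 / 2.436 = 1.232
S₃ = 1.232 × 149^0.2460 = 1.232 × 3.425 ≈ 4.218

4.22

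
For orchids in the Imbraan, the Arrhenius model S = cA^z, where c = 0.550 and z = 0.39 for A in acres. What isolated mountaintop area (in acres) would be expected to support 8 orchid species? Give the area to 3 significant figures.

958 acres

8 = 0.55 × A^0.39  ⇒  A^0.39 = 8/0.55 = 14.55
ln A = ln(14.55) / 0.39 = 2.6773 / 0.39 = 6.8648
A = e^6.8648 ≈ 958 acres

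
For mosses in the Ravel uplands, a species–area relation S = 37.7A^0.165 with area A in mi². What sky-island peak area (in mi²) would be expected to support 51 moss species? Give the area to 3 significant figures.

6.24 mi²

51 = 37.7 × A^0.165  ⇒  A^0.165 = 51/37.7 = 1.353
ln A = ln(1.353) / 0.165 = 0.3022 / 0.165 = 1.8313
A = e^1.8313 ≈ 6.242 mi²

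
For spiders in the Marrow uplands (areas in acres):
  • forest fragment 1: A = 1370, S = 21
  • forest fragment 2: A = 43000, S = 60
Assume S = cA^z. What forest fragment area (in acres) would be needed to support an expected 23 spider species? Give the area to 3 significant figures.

1850 acres

z = ln(60/21) / ln(43000/1370) = 1.0498 / 3.4464 = 0.3046
c = 21 / 1370^0.3046 = 21 / 9.026 = 2.327
A = (23/2.327)^(1/0.3046) ⇒ ln A = ln(9.886)/0.3046 = 7.5212
A = e^7.5212 ≈ 1847 acres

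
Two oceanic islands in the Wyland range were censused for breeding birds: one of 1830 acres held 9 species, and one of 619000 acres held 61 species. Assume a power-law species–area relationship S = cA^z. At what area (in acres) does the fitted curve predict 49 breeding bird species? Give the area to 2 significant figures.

320000 acres

z = ln(61/9) / ln(619000/1830) = 1.9136 / 5.8238 = 0.3286
c = 9 / 1830^0.3286 = 9 / 11.8 = 0.7625
A = (49/0.7625)^(1/0.3286) ⇒ ln A = ln(64.26)/0.3286 = 12.6692
A = e^12.6692 ≈ 317813 acres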